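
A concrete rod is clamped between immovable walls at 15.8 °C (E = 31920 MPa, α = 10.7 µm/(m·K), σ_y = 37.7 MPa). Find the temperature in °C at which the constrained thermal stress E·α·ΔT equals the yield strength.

126 °C

E = 31920 MPa = 31.92 GPa.
E·α·ΔT = 37.70 MPa ⇒ ΔT = 37.70 / (31.92×10³ × 10.7×10⁻⁶) = 110.4 K.
T = 15.8 + 110.4 = 126.2 °C.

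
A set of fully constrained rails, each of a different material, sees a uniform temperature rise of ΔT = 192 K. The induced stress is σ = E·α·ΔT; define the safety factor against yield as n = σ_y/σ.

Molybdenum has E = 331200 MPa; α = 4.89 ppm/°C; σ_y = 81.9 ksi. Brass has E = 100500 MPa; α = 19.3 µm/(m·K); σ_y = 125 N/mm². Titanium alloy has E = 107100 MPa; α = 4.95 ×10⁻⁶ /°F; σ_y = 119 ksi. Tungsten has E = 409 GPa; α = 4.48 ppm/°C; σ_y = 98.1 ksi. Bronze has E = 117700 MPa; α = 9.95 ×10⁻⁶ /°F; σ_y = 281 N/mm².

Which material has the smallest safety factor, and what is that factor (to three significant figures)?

brass, n = 0.336

Converting E to GPa, α to ×10⁻⁶/K, σ_y to MPa, then σ and n for each:
  molybdenum: E = 331.2, α = 4.89, σ_y = 564.7 → σ = 311 MPa, n = 1.82
  brass: E = 100.5, α = 19.3, σ_y = 125.0 → σ = 372 MPa, n = 0.336
  titanium alloy: E = 107.1, α = 8.91, σ_y = 820.5 → σ = 183 MPa, n = 4.48
  tungsten: E = 409.0, α = 4.48, σ_y = 676.4 → σ = 352 MPa, n = 1.92
  bronze: E = 117.7, α = 17.9, σ_y = 281.0 → σ = 405 MPa, n = 0.694
Brass has the lowest safety factor, n = 0.336.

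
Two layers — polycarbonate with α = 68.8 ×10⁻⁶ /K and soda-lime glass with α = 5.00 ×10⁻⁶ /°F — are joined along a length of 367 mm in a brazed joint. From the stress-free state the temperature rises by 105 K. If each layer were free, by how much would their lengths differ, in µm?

soda-lime glass: α = 5.00×10⁻⁶/°F × 9/5 = 9.00×10⁻⁶/K.
Δα = |68.8 − 9.00|×10⁻⁶/K = 59.8×10⁻⁶/K.
ΔL_mismatch = Δα·L·ΔT = 59.8×10⁻⁶ × 367.0 mm × 105.0 K = 2300 µm.

2300 µm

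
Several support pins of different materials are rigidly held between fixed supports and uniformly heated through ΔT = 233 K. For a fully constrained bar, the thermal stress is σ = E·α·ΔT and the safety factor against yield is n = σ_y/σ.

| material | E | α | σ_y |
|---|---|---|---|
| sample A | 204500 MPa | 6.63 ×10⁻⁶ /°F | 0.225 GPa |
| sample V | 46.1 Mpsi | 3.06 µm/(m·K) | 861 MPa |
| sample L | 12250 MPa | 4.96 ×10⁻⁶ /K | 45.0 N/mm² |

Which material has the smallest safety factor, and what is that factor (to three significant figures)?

sample A, n = 0.396

Converting E to GPa, α to ×10⁻⁶/K, σ_y to MPa, then σ and n for each:
  sample A: E = 204.5, α = 11.9, σ_y = 225.0 → σ = 569 MPa, n = 0.396
  sample V: E = 317.8, α = 3.06, σ_y = 861.0 → σ = 227 MPa, n = 3.80
  sample L: E = 12.25, α = 4.96, σ_y = 45.00 → σ = 14.2 MPa, n = 3.18
The minimum is sample A at n = 0.396.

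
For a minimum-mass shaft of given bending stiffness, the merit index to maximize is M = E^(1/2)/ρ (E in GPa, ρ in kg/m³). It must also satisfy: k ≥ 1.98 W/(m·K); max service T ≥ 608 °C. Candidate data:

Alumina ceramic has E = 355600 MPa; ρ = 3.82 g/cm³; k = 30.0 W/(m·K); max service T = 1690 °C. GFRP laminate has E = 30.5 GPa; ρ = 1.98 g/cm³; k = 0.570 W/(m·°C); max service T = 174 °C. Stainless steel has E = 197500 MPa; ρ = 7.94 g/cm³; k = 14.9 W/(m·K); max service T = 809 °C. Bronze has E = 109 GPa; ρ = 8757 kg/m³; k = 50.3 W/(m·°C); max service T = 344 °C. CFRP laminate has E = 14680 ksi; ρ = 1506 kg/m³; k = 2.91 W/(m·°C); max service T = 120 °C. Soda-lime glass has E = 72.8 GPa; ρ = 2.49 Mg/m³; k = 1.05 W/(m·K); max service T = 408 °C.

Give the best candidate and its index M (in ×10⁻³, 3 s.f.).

Screen on constraints: k ≥ 1.98 W/(m·K); max service T ≥ 608 °C. Survivors: alumina ceramic, stainless steel.
After converting to SI:
  alumina ceramic: E = 355.6 GPa, ρ = 3820 kg/m³
  stainless steel: E = 197.5 GPa, ρ = 7940 kg/m³
  alumina ceramic: M = 4.94×10⁻³
  stainless steel: M = 1.77×10⁻³
Highest index: alumina ceramic.

alumina ceramic, M = 4.94×10⁻³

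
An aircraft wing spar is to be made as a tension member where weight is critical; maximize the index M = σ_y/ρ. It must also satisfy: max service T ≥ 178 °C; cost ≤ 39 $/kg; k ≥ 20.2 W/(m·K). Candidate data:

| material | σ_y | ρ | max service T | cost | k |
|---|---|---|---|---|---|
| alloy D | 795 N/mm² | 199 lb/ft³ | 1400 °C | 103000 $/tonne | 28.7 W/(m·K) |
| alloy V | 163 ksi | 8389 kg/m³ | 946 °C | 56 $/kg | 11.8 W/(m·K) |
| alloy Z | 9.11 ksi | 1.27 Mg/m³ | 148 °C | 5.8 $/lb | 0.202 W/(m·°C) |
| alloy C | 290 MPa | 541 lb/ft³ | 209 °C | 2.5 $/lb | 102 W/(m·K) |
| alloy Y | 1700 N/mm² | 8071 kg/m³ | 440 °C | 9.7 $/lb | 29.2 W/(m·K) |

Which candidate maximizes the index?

Screen on constraints: max service T ≥ 178 °C; cost ≤ 39 $/kg; k ≥ 20.2 W/(m·K). Survivors: alloy C, alloy Y.
Putting every candidate on a common basis:
  alloy C: σ_y = 290.0 MPa, ρ = 8666 kg/m³
  alloy Y: σ_y = 1700 MPa, ρ = 8071 kg/m³
  alloy Y: M = 211 kN·m/kg
  alloy C: M = 33.5 kN·m/kg
Alloy Y ranks first.

alloy Y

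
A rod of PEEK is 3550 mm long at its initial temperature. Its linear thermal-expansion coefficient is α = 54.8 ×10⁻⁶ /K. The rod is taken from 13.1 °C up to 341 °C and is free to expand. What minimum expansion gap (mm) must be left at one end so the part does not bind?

63.8 mm

ΔT = 341 − 13.1 = 327.9 K.
ΔL = α·L₀·ΔT = 54.8×10⁻⁶ × 3550 mm × 327.9 K = 63.8 mm.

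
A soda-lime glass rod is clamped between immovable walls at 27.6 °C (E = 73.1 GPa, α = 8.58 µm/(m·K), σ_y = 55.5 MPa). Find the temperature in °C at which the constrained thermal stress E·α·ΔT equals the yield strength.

116 °C

E·α·ΔT = 55.50 MPa ⇒ ΔT = 55.50 / (73.10×10³ × 8.58×10⁻⁶) = 88.49 K.
T = 27.6 + 88.49 = 116.1 °C.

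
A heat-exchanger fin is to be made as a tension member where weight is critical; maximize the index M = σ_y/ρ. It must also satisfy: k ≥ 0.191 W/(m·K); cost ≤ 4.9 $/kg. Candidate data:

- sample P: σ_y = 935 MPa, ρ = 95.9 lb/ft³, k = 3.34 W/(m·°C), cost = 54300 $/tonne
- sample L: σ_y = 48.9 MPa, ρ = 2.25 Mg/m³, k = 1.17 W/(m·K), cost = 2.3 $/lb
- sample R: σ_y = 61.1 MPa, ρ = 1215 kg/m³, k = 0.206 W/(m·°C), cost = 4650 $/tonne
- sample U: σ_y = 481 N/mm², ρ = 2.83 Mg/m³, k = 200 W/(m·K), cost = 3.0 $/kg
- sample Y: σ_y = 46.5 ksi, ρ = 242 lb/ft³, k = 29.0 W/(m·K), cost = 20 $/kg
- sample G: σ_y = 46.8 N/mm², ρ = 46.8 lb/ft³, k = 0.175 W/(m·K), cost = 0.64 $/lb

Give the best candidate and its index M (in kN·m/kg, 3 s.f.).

Screen on constraints: k ≥ 0.191 W/(m·K); cost ≤ 4.9 $/kg. Survivors: sample R, sample U.
After converting to SI:
  sample R: σ_y = 61.10 MPa, ρ = 1215 kg/m³
  sample U: σ_y = 481.0 MPa, ρ = 2830 kg/m³
  sample U: M = 170 kN·m/kg
  sample R: M = 50.3 kN·m/kg
Sample U has the largest M.

sample U, M = 170 kN·m/kg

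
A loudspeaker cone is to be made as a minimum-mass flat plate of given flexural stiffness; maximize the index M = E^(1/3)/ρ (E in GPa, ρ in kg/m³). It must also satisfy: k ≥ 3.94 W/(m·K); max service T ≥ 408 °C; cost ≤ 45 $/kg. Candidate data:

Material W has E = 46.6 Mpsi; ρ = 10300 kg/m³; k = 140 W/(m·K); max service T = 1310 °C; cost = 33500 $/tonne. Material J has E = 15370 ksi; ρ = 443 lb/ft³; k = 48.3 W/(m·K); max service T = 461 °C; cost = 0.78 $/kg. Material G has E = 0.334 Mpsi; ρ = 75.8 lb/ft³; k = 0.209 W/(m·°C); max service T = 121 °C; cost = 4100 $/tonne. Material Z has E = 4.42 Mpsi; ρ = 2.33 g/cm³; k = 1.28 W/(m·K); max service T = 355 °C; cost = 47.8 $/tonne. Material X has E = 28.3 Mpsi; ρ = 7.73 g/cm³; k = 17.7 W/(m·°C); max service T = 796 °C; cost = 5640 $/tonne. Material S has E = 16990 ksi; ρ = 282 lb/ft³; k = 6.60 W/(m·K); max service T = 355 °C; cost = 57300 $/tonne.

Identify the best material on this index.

material X

Screen on constraints: k ≥ 3.94 W/(m·K); max service T ≥ 408 °C; cost ≤ 45 $/kg. Survivors: material W, material J, material X.
After converting to SI:
  material W: E = 321.3 GPa, ρ = 10300 kg/m³
  material J: E = 106.0 GPa, ρ = 7096 kg/m³
  material X: E = 195.1 GPa, ρ = 7730 kg/m³
  material X: M = 0.750×10⁻³
  material J: M = 0.667×10⁻³
  material W: M = 0.665×10⁻³
Highest index: material X.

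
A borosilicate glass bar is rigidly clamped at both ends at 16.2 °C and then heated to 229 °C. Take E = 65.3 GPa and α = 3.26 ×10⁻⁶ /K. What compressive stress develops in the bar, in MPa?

45.3 MPa

ΔT = 212.8 K. Constrained thermal stress σ = E·α·ΔT = 65.30×10³ MPa × 3.26×10⁻⁶ × 212.8 = 45.3 MPa (compressive).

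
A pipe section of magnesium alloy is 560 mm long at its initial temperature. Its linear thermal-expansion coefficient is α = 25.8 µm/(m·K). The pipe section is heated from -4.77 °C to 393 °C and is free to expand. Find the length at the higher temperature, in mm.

ΔT = 393 − (-4.77) = 397.8 K.
ΔL = α·L₀·ΔT = 25.8×10⁻⁶ × 560 mm × 397.8 K = 5.75 mm.
L = L₀ + ΔL = 560 + 5.75 = 565.75 mm.

565.75 mm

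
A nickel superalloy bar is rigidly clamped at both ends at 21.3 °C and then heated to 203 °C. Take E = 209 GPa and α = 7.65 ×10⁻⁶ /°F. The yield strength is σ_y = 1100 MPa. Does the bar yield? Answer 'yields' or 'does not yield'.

does not yield

α = 7.65×10⁻⁶/°F × 9/5 = 13.8×10⁻⁶/K.
ΔT = 181.7 K. Constrained thermal stress σ = E·α·ΔT = 209.0×10³ MPa × 13.8×10⁻⁶ × 181.7 = 523 MPa (compressive).
Compare to σ_y = 1100 MPa: σ < σ_y, so it does not yield.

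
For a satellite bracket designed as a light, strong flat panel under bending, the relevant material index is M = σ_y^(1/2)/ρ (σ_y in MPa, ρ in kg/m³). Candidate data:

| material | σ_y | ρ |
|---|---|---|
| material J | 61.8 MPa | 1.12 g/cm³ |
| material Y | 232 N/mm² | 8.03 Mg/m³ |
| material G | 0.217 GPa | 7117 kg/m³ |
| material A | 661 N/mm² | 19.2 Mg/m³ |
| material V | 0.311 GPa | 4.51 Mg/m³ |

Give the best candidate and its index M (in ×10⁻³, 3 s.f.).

material J, M = 7.02×10⁻³

After converting to SI:
  material J: σ_y = 61.80 MPa, ρ = 1120 kg/m³
  material Y: σ_y = 232.0 MPa, ρ = 8030 kg/m³
  material G: σ_y = 217.0 MPa, ρ = 7117 kg/m³
  material A: σ_y = 661.0 MPa, ρ = 19200 kg/m³
  material V: σ_y = 311.0 MPa, ρ = 4510 kg/m³
  material J: M = 7.02×10⁻³
  material V: M = 3.91×10⁻³
  material G: M = 2.07×10⁻³
  material Y: M = 1.90×10⁻³
  material A: M = 1.34×10⁻³
Highest index: material J.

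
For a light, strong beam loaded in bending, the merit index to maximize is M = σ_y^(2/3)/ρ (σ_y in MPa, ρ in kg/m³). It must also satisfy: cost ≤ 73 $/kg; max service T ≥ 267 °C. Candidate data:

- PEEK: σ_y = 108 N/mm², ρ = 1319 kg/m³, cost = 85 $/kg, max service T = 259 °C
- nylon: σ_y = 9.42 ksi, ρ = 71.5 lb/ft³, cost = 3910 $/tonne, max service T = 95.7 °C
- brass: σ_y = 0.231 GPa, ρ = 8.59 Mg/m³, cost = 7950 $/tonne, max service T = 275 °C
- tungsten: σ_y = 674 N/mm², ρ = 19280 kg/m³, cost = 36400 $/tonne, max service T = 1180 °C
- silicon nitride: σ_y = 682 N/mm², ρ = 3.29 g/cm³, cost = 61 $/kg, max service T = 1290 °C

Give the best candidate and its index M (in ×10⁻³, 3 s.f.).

silicon nitride, M = 23.6×10⁻³

Screen on constraints: cost ≤ 73 $/kg; max service T ≥ 267 °C. Survivors: brass, tungsten, silicon nitride.
Convert each candidate to consistent units, then evaluate M:
  brass: σ_y = 231.0 MPa, ρ = 8590 kg/m³
  tungsten: σ_y = 674.0 MPa, ρ = 19280 kg/m³
  silicon nitride: σ_y = 682.0 MPa, ρ = 3290 kg/m³
  silicon nitride: M = 23.6×10⁻³
  brass: M = 4.38×10⁻³
  tungsten: M = 3.99×10⁻³
Silicon nitride has the largest M.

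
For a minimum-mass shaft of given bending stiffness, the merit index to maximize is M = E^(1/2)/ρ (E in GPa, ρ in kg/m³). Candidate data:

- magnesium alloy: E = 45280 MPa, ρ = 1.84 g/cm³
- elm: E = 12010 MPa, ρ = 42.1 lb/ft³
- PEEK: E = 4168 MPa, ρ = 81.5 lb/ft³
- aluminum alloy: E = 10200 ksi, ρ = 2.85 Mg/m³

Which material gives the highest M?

elm

Normalizing units and computing the index:
  magnesium alloy: E = 45.28 GPa, ρ = 1840 kg/m³
  elm: E = 12.01 GPa, ρ = 674.4 kg/m³
  PEEK: E = 4.168 GPa, ρ = 1306 kg/m³
  aluminum alloy: E = 70.33 GPa, ρ = 2850 kg/m³
  elm: M = 5.14×10⁻³
  magnesium alloy: M = 3.66×10⁻³
  aluminum alloy: M = 2.94×10⁻³
  PEEK: M = 1.56×10⁻³
The maximum is for elm.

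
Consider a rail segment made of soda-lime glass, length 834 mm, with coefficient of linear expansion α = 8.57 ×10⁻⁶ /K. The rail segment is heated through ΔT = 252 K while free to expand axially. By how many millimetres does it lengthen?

ΔL = α·L₀·ΔT = 8.57×10⁻⁶ × 834 mm × 252.0 K = 1.80 mm.

1.80 mm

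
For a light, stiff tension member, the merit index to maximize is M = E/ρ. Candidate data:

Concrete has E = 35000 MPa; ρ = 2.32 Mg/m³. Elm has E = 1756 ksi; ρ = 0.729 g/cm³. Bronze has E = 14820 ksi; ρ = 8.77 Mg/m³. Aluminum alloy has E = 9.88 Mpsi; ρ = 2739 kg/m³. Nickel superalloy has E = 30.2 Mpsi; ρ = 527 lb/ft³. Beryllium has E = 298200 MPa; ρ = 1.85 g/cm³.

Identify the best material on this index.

beryllium

In SI units:
  concrete: E = 35.00 GPa, ρ = 2320 kg/m³
  elm: E = 12.11 GPa, ρ = 729.0 kg/m³
  bronze: E = 102.2 GPa, ρ = 8770 kg/m³
  aluminum alloy: E = 68.12 GPa, ρ = 2739 kg/m³
  nickel superalloy: E = 208.2 GPa, ρ = 8442 kg/m³
  beryllium: E = 298.2 GPa, ρ = 1850 kg/m³
  beryllium: M = 161 MN·m/kg
  aluminum alloy: M = 24.9 MN·m/kg
  nickel superalloy: M = 24.7 MN·m/kg
  elm: M = 16.6 MN·m/kg
  concrete: M = 15.1 MN·m/kg
  bronze: M = 11.7 MN·m/kg
Beryllium has the largest M.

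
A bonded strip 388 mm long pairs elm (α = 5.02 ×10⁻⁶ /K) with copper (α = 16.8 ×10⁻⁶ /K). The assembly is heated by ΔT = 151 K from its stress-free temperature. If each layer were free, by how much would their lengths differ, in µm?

690 µm

Δα = |5.02 − 16.8|×10⁻⁶/K = 11.8×10⁻⁶/K.
ΔL_mismatch = Δα·L·ΔT = 11.8×10⁻⁶ × 388.0 mm × 151.0 K = 690 µm.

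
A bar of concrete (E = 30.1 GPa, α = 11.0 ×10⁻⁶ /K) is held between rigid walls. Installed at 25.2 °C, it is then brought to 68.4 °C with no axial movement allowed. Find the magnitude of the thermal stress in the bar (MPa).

14.3 MPa

ΔT = 43.20 K. Constrained thermal stress σ = E·α·ΔT = 30.10×10³ MPa × 11.0×10⁻⁶ × 43.20 = 14.3 MPa (compressive).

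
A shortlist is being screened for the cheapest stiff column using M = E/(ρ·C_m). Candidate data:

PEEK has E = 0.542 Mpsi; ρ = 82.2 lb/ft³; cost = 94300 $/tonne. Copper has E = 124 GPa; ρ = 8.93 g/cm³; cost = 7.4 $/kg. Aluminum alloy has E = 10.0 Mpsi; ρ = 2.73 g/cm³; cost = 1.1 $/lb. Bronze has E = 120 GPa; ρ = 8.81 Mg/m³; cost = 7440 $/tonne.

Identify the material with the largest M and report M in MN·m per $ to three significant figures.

aluminum alloy, M = 10.4 MN·m per $

After converting to SI:
  PEEK: E = 3.737 GPa, ρ = 1317 kg/m³, cost = 94.30 $/kg
  copper: E = 124.0 GPa, ρ = 8930 kg/m³, cost = 7.400 $/kg
  aluminum alloy: E = 68.95 GPa, ρ = 2730 kg/m³, cost = 2.425 $/kg
  bronze: E = 120.0 GPa, ρ = 8810 kg/m³, cost = 7.440 $/kg
  aluminum alloy: M = 10.4 MN·m per $
  copper: M = 1.88 MN·m per $
  bronze: M = 1.83 MN·m per $
  PEEK: M = 0.0301 MN·m per $
Aluminum alloy has the largest M.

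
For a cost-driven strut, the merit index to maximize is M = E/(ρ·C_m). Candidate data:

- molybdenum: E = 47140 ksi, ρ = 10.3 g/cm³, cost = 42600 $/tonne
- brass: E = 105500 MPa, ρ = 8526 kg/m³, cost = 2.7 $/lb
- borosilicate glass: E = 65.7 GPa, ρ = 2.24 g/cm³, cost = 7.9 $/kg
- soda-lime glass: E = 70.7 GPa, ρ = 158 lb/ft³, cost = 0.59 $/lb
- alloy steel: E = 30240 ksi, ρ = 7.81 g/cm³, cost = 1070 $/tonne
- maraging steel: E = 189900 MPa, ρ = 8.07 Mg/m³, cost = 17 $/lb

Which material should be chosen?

alloy steel

Normalizing units and computing the index:
  molybdenum: E = 325.0 GPa, ρ = 10300 kg/m³, cost = 42.60 $/kg
  brass: E = 105.5 GPa, ρ = 8526 kg/m³, cost = 5.952 $/kg
  borosilicate glass: E = 65.70 GPa, ρ = 2240 kg/m³, cost = 7.900 $/kg
  soda-lime glass: E = 70.70 GPa, ρ = 2531 kg/m³, cost = 1.301 $/kg
  alloy steel: E = 208.5 GPa, ρ = 7810 kg/m³, cost = 1.070 $/kg
  maraging steel: E = 189.9 GPa, ρ = 8070 kg/m³, cost = 37.48 $/kg
  alloy steel: M = 24.9 MN·m per $
  soda-lime glass: M = 21.5 MN·m per $
  borosilicate glass: M = 3.71 MN·m per $
  brass: M = 2.08 MN·m per $
  molybdenum: M = 0.741 MN·m per $
  maraging steel: M = 0.628 MN·m per $
Highest index: alloy steel.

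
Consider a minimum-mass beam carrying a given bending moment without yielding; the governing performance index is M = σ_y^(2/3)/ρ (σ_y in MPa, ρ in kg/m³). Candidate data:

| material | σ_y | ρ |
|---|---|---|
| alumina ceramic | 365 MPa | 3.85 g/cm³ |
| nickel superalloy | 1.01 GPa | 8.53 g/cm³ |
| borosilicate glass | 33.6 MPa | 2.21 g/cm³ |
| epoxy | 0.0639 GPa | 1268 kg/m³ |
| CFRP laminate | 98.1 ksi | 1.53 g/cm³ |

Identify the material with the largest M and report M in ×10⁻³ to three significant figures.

After converting to SI:
  alumina ceramic: σ_y = 365.0 MPa, ρ = 3850 kg/m³
  nickel superalloy: σ_y = 1010 MPa, ρ = 8530 kg/m³
  borosilicate glass: σ_y = 33.60 MPa, ρ = 2210 kg/m³
  epoxy: σ_y = 63.90 MPa, ρ = 1268 kg/m³
  CFRP laminate: σ_y = 676.4 MPa, ρ = 1530 kg/m³
  CFRP laminate: M = 50.4×10⁻³
  alumina ceramic: M = 13.3×10⁻³
  epoxy: M = 12.6×10⁻³
  nickel superalloy: M = 11.8×10⁻³
  borosilicate glass: M = 4.71×10⁻³
CFRP laminate ranks first.

CFRP laminate, M = 50.4×10⁻³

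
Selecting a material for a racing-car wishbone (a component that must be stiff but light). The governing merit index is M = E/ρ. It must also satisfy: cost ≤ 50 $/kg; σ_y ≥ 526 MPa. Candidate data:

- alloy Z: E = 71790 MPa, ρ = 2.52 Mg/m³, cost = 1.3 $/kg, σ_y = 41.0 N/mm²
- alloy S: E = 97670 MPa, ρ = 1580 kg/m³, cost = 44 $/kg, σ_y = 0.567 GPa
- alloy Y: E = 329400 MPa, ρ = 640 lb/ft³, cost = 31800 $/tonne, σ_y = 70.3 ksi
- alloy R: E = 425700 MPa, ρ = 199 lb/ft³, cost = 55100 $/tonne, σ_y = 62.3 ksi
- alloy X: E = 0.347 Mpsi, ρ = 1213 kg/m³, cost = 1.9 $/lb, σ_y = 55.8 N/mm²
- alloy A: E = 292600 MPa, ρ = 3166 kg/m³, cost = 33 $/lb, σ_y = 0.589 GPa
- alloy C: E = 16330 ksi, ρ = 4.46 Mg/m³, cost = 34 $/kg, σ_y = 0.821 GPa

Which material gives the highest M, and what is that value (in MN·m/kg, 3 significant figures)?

Screen on constraints: cost ≤ 50 $/kg; σ_y ≥ 526 MPa. Survivors: alloy S, alloy C.
After converting to SI:
  alloy S: E = 97.67 GPa, ρ = 1580 kg/m³
  alloy C: E = 112.6 GPa, ρ = 4460 kg/m³
  alloy S: M = 61.8 MN·m/kg
  alloy C: M = 25.2 MN·m/kg
Alloy S has the largest M.

alloy S, M = 61.8 MN·m/kg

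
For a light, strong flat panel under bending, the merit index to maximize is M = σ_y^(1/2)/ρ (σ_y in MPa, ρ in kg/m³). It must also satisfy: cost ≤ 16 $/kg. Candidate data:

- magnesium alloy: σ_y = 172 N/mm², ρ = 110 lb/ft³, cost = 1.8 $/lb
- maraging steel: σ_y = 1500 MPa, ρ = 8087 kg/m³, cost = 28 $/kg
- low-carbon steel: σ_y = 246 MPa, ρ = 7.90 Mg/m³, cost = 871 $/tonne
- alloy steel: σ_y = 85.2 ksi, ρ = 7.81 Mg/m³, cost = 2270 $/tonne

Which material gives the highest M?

magnesium alloy

Screen on constraints: cost ≤ 16 $/kg. Survivors: magnesium alloy, low-carbon steel, alloy steel.
Convert each candidate to consistent units, then evaluate M:
  magnesium alloy: σ_y = 172.0 MPa, ρ = 1762 kg/m³
  low-carbon steel: σ_y = 246.0 MPa, ρ = 7900 kg/m³
  alloy steel: σ_y = 587.4 MPa, ρ = 7810 kg/m³
  magnesium alloy: M = 7.44×10⁻³
  alloy steel: M = 3.10×10⁻³
  low-carbon steel: M = 1.99×10⁻³
Highest index: magnesium alloy.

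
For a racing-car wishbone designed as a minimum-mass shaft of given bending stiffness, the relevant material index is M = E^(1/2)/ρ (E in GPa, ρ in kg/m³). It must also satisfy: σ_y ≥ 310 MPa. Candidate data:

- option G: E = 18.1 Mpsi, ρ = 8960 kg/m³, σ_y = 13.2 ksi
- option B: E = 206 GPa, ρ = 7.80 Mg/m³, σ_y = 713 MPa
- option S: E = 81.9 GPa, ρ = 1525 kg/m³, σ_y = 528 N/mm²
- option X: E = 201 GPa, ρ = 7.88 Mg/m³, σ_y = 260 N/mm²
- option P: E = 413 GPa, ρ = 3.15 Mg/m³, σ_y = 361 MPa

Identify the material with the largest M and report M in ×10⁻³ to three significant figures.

option P, M = 6.45×10⁻³

Screen on constraints: σ_y ≥ 310 MPa. Survivors: option B, option S, option P.
In SI units:
  option B: E = 206.0 GPa, ρ = 7800 kg/m³
  option S: E = 81.90 GPa, ρ = 1525 kg/m³
  option P: E = 413.0 GPa, ρ = 3150 kg/m³
  option P: M = 6.45×10⁻³
  option S: M = 5.93×10⁻³
  option B: M = 1.84×10⁻³
The maximum is for option P.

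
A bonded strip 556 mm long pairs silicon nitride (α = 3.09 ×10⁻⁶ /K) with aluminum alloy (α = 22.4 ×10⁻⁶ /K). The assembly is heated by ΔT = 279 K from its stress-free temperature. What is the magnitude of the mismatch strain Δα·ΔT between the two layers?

5.39×10⁻³

Δα = |3.09 − 22.4|×10⁻⁶/K = 19.3×10⁻⁶/K.
Mismatch strain = Δα·ΔT = 19.3×10⁻⁶ × 279.0 = 5.39×10⁻³.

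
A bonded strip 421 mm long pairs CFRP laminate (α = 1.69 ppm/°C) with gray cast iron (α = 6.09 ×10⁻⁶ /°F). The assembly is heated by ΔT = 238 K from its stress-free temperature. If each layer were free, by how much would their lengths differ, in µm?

929 µm

gray cast iron: α = 6.09×10⁻⁶/°F × 9/5 = 11.0×10⁻⁶/K.
Δα = |1.69 − 11.0|×10⁻⁶/K = 9.27×10⁻⁶/K.
ΔL_mismatch = Δα·L·ΔT = 9.27×10⁻⁶ × 421.0 mm × 238.0 K = 929 µm.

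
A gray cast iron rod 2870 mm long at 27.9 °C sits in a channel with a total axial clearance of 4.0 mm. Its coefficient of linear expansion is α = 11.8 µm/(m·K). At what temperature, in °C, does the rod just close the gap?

146 °C

α·L₀·ΔT = 4.0 mm ⇒ ΔT = 4.0 / (11.8×10⁻⁶ × 2870.0) = 118.1 K.
T = 27.9 + 118.1 = 146.0 °C.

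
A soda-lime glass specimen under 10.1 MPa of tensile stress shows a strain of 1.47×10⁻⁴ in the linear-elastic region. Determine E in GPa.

E = σ/ε = 10.1 MPa / 1.47×10⁻⁴ = 68710 MPa = 68.7 GPa.

68.7 GPa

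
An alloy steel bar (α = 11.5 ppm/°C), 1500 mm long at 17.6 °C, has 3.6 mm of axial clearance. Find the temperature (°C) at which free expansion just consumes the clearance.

226 °C

α·L₀·ΔT = 3.6 mm ⇒ ΔT = 3.6 / (11.5×10⁻⁶ × 1500.0) = 208.7 K.
T = 17.6 + 208.7 = 226.3 °C.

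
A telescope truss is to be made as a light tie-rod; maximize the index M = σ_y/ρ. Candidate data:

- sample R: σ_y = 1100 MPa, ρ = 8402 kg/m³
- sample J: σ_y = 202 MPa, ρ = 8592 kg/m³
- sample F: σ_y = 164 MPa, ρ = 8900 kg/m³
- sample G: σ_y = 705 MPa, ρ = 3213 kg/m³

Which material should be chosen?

sample G

Evaluate M for each candidate:
  sample G: M = 219 kN·m/kg
  sample R: M = 131 kN·m/kg
  sample J: M = 23.5 kN·m/kg
  sample F: M = 18.4 kN·m/kg
Sample G ranks first.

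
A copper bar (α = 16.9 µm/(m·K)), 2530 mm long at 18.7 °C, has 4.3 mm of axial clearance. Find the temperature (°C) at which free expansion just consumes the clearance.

α·L₀·ΔT = 4.3 mm ⇒ ΔT = 4.3 / (16.9×10⁻⁶ × 2530.0) = 100.6 K.
T = 18.7 + 100.6 = 119.3 °C.

119 °C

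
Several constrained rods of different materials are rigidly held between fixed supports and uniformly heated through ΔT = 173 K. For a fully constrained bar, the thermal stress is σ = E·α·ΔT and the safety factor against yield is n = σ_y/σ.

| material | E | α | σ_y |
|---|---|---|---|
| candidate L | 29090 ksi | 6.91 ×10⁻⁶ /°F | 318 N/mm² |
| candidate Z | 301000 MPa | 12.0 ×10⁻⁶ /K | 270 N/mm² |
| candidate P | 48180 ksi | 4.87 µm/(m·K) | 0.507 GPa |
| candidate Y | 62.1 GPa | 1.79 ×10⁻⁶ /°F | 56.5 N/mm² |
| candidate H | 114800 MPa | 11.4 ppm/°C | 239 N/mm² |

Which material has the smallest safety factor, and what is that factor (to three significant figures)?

candidate Z, n = 0.432

In consistent units (E in GPa, α in ×10⁻⁶/K, σ_y in MPa):
  candidate L: E = 200.6, α = 12.4, σ_y = 318.0 → σ = 432 MPa, n = 0.737
  candidate Z: E = 301.0, α = 12.0, σ_y = 270.0 → σ = 625 MPa, n = 0.432
  candidate P: E = 332.2, α = 4.87, σ_y = 507.0 → σ = 280 MPa, n = 1.81
  candidate Y: E = 62.10, α = 3.22, σ_y = 56.50 → σ = 34.6 MPa, n = 1.63
  candidate H: E = 114.8, α = 11.4, σ_y = 239.0 → σ = 226 MPa, n = 1.06
The minimum is candidate Z at n = 0.432.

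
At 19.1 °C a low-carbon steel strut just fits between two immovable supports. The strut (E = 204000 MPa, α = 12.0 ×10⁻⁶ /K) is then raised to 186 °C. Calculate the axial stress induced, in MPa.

409 MPa

E = 204000 MPa = 204.0 GPa.
ΔT = 166.9 K. Constrained thermal stress σ = E·α·ΔT = 204.0×10³ MPa × 12.0×10⁻⁶ × 166.9 = 409 MPa (compressive).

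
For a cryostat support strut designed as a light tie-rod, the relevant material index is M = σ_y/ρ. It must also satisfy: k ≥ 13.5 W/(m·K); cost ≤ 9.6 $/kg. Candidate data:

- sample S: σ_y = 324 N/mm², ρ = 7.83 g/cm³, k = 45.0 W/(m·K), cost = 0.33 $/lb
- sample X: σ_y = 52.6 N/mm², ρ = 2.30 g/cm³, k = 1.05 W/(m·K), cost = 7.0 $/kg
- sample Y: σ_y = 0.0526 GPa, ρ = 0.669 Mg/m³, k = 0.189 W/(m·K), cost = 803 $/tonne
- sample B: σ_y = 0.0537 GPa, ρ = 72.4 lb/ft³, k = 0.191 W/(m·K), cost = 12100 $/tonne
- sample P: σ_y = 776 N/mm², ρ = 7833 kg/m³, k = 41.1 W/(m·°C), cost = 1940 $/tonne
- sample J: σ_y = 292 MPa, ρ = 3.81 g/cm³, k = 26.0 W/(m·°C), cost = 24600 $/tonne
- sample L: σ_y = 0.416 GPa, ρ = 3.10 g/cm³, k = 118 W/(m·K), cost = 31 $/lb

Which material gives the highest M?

sample P

Screen on constraints: k ≥ 13.5 W/(m·K); cost ≤ 9.6 $/kg. Survivors: sample S, sample P.
After converting to SI:
  sample S: σ_y = 324.0 MPa, ρ = 7830 kg/m³
  sample P: σ_y = 776.0 MPa, ρ = 7833 kg/m³
  sample P: M = 99.1 kN·m/kg
  sample S: M = 41.4 kN·m/kg
Sample P has the largest M.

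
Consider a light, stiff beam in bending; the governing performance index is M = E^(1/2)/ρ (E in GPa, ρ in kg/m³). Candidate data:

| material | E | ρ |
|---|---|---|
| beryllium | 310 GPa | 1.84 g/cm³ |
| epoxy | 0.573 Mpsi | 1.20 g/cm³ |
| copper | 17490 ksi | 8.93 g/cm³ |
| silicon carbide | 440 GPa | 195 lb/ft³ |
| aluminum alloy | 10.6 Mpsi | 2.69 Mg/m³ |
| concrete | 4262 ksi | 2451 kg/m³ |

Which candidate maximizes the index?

In SI units:
  beryllium: E = 310.0 GPa, ρ = 1840 kg/m³
  epoxy: E = 3.951 GPa, ρ = 1200 kg/m³
  copper: E = 120.6 GPa, ρ = 8930 kg/m³
  silicon carbide: E = 440.0 GPa, ρ = 3124 kg/m³
  aluminum alloy: E = 73.08 GPa, ρ = 2690 kg/m³
  concrete: E = 29.39 GPa, ρ = 2451 kg/m³
  beryllium: M = 9.57×10⁻³
  silicon carbide: M = 6.72×10⁻³
  aluminum alloy: M = 3.18×10⁻³
  concrete: M = 2.21×10⁻³
  epoxy: M = 1.66×10⁻³
  copper: M = 1.23×10⁻³
The maximum is for beryllium.

beryllium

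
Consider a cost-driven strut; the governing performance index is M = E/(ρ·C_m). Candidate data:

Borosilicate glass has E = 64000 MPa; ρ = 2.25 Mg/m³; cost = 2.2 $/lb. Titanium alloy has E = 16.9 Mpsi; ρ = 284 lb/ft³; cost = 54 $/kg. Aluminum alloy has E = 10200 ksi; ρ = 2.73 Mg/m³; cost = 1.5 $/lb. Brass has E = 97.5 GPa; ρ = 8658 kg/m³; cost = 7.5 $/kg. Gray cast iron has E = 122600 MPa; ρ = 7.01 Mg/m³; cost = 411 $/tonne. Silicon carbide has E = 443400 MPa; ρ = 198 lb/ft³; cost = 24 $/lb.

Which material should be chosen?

After converting to SI:
  borosilicate glass: E = 64.00 GPa, ρ = 2250 kg/m³, cost = 4.850 $/kg
  titanium alloy: E = 116.5 GPa, ρ = 4549 kg/m³, cost = 54.00 $/kg
  aluminum alloy: E = 70.33 GPa, ρ = 2730 kg/m³, cost = 3.307 $/kg
  brass: E = 97.50 GPa, ρ = 8658 kg/m³, cost = 7.500 $/kg
  gray cast iron: E = 122.6 GPa, ρ = 7010 kg/m³, cost = 0.4110 $/kg
  silicon carbide: E = 443.4 GPa, ρ = 3172 kg/m³, cost = 52.91 $/kg
  gray cast iron: M = 42.6 MN·m per $
  aluminum alloy: M = 7.79 MN·m per $
  borosilicate glass: M = 5.86 MN·m per $
  silicon carbide: M = 2.64 MN·m per $
  brass: M = 1.50 MN·m per $
  titanium alloy: M = 0.474 MN·m per $
The maximum is for gray cast iron.

gray cast iron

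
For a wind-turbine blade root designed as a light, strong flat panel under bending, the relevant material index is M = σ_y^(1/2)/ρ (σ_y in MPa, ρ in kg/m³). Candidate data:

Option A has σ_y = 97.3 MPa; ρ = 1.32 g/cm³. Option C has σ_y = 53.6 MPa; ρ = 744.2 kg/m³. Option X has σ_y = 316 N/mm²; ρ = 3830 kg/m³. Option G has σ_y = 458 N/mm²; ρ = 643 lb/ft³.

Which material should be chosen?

In SI units:
  option A: σ_y = 97.30 MPa, ρ = 1320 kg/m³
  option C: σ_y = 53.60 MPa, ρ = 744.2 kg/m³
  option X: σ_y = 316.0 MPa, ρ = 3830 kg/m³
  option G: σ_y = 458.0 MPa, ρ = 10300 kg/m³
  option C: M = 9.84×10⁻³
  option A: M = 7.47×10⁻³
  option X: M = 4.64×10⁻³
  option G: M = 2.08×10⁻³
Option C has the largest M.

option C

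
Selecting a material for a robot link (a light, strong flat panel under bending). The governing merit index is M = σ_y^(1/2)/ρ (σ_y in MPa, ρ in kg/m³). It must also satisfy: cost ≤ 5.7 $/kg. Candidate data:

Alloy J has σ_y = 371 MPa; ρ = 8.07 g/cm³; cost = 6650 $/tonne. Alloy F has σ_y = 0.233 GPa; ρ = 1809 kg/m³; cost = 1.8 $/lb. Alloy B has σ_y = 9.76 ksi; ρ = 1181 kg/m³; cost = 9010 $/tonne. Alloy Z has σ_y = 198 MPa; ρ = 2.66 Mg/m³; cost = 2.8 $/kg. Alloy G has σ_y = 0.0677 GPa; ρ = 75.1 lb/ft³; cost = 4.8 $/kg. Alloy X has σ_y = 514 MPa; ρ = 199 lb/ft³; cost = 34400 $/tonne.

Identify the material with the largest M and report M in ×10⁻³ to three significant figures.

Screen on constraints: cost ≤ 5.7 $/kg. Survivors: alloy F, alloy Z, alloy G.
In SI units:
  alloy F: σ_y = 233.0 MPa, ρ = 1809 kg/m³
  alloy Z: σ_y = 198.0 MPa, ρ = 2660 kg/m³
  alloy G: σ_y = 67.70 MPa, ρ = 1203 kg/m³
  alloy F: M = 8.44×10⁻³
  alloy G: M = 6.84×10⁻³
  alloy Z: M = 5.29×10⁻³
The maximum is for alloy F.

alloy F, M = 8.44×10⁻³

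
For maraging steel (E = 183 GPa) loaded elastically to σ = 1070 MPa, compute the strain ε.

ε = σ/E = 1070 / 183000 = 5.85×10⁻³.

5.85×10⁻³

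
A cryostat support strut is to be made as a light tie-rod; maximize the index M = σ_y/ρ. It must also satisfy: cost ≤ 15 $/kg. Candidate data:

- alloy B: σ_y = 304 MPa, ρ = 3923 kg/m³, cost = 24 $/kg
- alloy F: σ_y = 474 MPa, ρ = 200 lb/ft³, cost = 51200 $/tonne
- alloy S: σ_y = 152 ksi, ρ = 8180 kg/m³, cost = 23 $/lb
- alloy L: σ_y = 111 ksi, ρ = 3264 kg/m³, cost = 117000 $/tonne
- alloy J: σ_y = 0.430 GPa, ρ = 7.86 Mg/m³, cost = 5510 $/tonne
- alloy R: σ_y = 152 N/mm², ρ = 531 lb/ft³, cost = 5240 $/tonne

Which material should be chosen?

alloy J

Screen on constraints: cost ≤ 15 $/kg. Survivors: alloy J, alloy R.
Normalizing units and computing the index:
  alloy J: σ_y = 430.0 MPa, ρ = 7860 kg/m³
  alloy R: σ_y = 152.0 MPa, ρ = 8506 kg/m³
  alloy J: M = 54.7 kN·m/kg
  alloy R: M = 17.9 kN·m/kg
Alloy J ranks first.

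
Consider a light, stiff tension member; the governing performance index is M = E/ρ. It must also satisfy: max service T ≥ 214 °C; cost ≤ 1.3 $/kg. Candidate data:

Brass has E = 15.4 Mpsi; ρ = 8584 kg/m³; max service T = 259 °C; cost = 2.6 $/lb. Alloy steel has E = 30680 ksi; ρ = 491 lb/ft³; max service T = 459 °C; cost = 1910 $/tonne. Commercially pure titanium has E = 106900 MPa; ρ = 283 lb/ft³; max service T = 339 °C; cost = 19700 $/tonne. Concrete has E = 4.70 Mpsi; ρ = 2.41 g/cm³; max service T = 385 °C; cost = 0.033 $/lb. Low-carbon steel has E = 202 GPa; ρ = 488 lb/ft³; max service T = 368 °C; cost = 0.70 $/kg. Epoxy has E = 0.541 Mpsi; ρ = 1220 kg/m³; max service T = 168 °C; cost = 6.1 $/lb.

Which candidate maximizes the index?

Screen on constraints: max service T ≥ 214 °C; cost ≤ 1.3 $/kg. Survivors: concrete, low-carbon steel.
After converting to SI:
  concrete: E = 32.41 GPa, ρ = 2410 kg/m³
  low-carbon steel: E = 202.0 GPa, ρ = 7817 kg/m³
  low-carbon steel: M = 25.8 MN·m/kg
  concrete: M = 13.4 MN·m/kg
Low-carbon steel has the largest M.

low-carbon steel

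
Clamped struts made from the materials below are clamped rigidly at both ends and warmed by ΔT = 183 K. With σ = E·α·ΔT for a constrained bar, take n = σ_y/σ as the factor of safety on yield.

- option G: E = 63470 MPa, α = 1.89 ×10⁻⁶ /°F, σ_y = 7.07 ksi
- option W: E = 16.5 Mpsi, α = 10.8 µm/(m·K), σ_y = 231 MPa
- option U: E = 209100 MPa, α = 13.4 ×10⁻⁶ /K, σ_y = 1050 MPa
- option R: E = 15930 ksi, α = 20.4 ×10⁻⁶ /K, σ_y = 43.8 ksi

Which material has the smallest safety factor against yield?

Per material, after unit conversion:
  option G: E = 63.47, α = 3.40, σ_y = 48.75 → σ = 39.5 MPa, n = 1.23
  option W: E = 113.8, α = 10.8, σ_y = 231.0 → σ = 225 MPa, n = 1.03
  option U: E = 209.1, α = 13.4, σ_y = 1050 → σ = 513 MPa, n = 2.05
  option R: E = 109.8, α = 20.4, σ_y = 302.0 → σ = 410 MPa, n = 0.737
The minimum is option R at n = 0.737.

option R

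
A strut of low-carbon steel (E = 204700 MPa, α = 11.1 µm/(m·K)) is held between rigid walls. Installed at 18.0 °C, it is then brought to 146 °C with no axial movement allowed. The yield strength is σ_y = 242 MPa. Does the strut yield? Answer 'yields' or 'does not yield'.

yields

E = 204700 MPa = 204.7 GPa.
ΔT = 128.0 K. Constrained thermal stress σ = E·α·ΔT = 204.7×10³ MPa × 11.1×10⁻⁶ × 128.0 = 291 MPa (compressive).
Compare to σ_y = 242 MPa: σ ≥ σ_y, so it yields.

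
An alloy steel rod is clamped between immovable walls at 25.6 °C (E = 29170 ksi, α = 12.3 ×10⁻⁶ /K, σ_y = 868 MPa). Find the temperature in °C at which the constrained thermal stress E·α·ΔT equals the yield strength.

376 °C

E = 29170 ksi = 201.1 GPa.
E·α·ΔT = 868.0 MPa ⇒ ΔT = 868.0 / (201.1×10³ × 12.3×10⁻⁶) = 350.9 K.
T = 25.6 + 350.9 = 376.5 °C.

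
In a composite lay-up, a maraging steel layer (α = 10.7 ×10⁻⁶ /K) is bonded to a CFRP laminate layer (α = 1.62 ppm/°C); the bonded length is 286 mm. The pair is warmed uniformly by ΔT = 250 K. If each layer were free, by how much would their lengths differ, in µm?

Δα = |10.7 − 1.62|×10⁻⁶/K = 9.08×10⁻⁶/K.
ΔL_mismatch = Δα·L·ΔT = 9.08×10⁻⁶ × 286.0 mm × 250.0 K = 649 µm.

649 µm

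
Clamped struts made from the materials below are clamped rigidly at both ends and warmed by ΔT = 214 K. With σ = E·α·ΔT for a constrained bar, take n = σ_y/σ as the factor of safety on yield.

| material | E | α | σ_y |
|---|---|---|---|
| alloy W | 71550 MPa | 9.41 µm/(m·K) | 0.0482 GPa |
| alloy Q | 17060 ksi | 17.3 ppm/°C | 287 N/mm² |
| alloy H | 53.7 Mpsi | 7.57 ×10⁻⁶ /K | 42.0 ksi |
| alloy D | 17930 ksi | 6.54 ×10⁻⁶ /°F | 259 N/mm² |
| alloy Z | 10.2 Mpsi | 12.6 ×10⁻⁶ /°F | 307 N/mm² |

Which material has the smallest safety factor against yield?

In consistent units (E in GPa, α in ×10⁻⁶/K, σ_y in MPa):
  alloy W: E = 71.55, α = 9.41, σ_y = 48.20 → σ = 144 MPa, n = 0.335
  alloy Q: E = 117.6, α = 17.3, σ_y = 287.0 → σ = 435 MPa, n = 0.659
  alloy H: E = 370.2, α = 7.57, σ_y = 289.6 → σ = 600 MPa, n = 0.483
  alloy D: E = 123.6, α = 11.8, σ_y = 259.0 → σ = 311 MPa, n = 0.832
  alloy Z: E = 70.33, α = 22.7, σ_y = 307.0 → σ = 341 MPa, n = 0.899
Alloy W has the lowest safety factor, n = 0.335.

alloy W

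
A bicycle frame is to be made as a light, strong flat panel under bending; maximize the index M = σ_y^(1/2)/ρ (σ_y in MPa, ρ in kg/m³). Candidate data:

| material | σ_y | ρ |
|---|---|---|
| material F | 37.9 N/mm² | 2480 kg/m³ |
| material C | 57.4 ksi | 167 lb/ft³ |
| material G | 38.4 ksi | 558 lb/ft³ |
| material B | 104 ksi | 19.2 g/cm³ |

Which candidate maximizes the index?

In SI units:
  material F: σ_y = 37.90 MPa, ρ = 2480 kg/m³
  material C: σ_y = 395.8 MPa, ρ = 2675 kg/m³
  material G: σ_y = 264.8 MPa, ρ = 8938 kg/m³
  material B: σ_y = 717.1 MPa, ρ = 19200 kg/m³
  material C: M = 7.44×10⁻³
  material F: M = 2.48×10⁻³
  material G: M = 1.82×10⁻³
  material B: M = 1.39×10⁻³
The maximum is for material C.

material C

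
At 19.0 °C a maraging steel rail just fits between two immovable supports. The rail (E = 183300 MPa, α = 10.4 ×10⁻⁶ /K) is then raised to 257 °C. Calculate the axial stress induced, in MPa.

E = 183300 MPa = 183.3 GPa.
ΔT = 238.0 K. Constrained thermal stress σ = E·α·ΔT = 183.3×10³ MPa × 10.4×10⁻⁶ × 238.0 = 454 MPa (compressive).

454 MPa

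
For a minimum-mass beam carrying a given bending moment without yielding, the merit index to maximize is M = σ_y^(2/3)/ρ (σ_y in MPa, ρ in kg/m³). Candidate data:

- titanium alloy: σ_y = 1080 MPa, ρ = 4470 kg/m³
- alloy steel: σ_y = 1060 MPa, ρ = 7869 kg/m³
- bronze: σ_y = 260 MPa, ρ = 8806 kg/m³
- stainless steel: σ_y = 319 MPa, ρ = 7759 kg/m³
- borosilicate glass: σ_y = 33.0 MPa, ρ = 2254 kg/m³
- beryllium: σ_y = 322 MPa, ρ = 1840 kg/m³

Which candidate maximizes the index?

beryllium

Computing M directly (units already consistent):
  beryllium: M = 25.5×10⁻³
  titanium alloy: M = 23.5×10⁻³
  alloy steel: M = 13.2×10⁻³
  stainless steel: M = 6.02×10⁻³
  bronze: M = 4.63×10⁻³
  borosilicate glass: M = 4.56×10⁻³
Beryllium ranks first.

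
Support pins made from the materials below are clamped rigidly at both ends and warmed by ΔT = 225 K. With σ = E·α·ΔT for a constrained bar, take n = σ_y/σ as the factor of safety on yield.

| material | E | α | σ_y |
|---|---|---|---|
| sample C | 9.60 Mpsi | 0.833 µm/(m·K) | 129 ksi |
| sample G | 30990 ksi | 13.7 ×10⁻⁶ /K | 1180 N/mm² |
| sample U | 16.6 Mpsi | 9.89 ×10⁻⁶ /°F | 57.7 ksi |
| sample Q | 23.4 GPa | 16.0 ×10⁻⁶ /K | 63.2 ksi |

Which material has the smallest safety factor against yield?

sample U

In consistent units (E in GPa, α in ×10⁻⁶/K, σ_y in MPa):
  sample C: E = 66.19, α = 0.833, σ_y = 889.4 → σ = 12.4 MPa, n = 71.7
  sample G: E = 213.7, α = 13.7, σ_y = 1180 → σ = 659 MPa, n = 1.79
  sample U: E = 114.5, α = 17.8, σ_y = 397.8 → σ = 458 MPa, n = 0.868
  sample Q: E = 23.40, α = 16.0, σ_y = 435.7 → σ = 84.2 MPa, n = 5.17
The minimum is sample U at n = 0.868.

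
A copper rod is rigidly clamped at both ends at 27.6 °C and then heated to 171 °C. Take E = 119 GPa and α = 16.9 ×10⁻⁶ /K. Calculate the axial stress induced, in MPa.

ΔT = 143.4 K. Constrained thermal stress σ = E·α·ΔT = 119.0×10³ MPa × 16.9×10⁻⁶ × 143.4 = 288 MPa (compressive).

288 MPa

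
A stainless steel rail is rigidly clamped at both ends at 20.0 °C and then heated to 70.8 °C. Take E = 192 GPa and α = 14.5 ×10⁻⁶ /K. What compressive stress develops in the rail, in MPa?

ΔT = 50.80 K. Constrained thermal stress σ = E·α·ΔT = 192.0×10³ MPa × 14.5×10⁻⁶ × 50.80 = 141 MPa (compressive).

141 MPa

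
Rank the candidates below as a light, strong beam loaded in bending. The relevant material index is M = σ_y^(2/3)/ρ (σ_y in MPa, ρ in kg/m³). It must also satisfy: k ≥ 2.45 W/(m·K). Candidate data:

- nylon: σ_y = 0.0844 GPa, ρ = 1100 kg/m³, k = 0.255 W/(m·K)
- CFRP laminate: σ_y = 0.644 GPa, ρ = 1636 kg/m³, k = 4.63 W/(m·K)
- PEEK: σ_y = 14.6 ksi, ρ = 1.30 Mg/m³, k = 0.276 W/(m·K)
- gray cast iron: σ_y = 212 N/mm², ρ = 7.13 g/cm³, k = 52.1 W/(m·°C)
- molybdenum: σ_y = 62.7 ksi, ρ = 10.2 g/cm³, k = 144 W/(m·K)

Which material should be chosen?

Screen on constraints: k ≥ 2.45 W/(m·K). Survivors: CFRP laminate, gray cast iron, molybdenum.
Convert each candidate to consistent units, then evaluate M:
  CFRP laminate: σ_y = 644.0 MPa, ρ = 1636 kg/m³
  gray cast iron: σ_y = 212.0 MPa, ρ = 7130 kg/m³
  molybdenum: σ_y = 432.3 MPa, ρ = 10200 kg/m³
  CFRP laminate: M = 45.6×10⁻³
  molybdenum: M = 5.61×10⁻³
  gray cast iron: M = 4.99×10⁻³
CFRP laminate ranks first.

CFRP laminate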